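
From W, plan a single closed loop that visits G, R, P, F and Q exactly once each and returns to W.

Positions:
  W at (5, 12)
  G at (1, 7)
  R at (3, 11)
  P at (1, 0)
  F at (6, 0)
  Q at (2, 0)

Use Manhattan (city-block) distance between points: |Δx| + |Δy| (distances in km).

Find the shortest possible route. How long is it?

34 km — the shortest possible round trip.

There are 60 distinct closed tours to check (reversals are equivalent).
W - G - R - P - F - Q - W: 9+6+13+5+4+15 = 52
W - G - R - P - Q - F - W: 9+6+13+1+4+13 = 46
W - G - R - F - P - Q - W: 9+6+14+5+1+15 = 50
W - G - R - F - Q - P - W: 9+6+14+4+1+16 = 50
W - G - R - Q - P - F - W: 9+6+12+1+5+13 = 46
W - G - R - Q - F - P - W: 9+6+12+4+5+16 = 52
W - G - P - R - F - Q - W: 9+7+13+14+4+15 = 62
W - G - P - R - Q - F - W: 9+7+13+12+4+13 = 58
W - G - P - F - R - Q - W: 9+7+5+14+12+15 = 62
W - G - P - F - Q - R - W: 9+7+5+4+12+3 = 40
W - G - P - Q - R - F - W: 9+7+1+12+14+13 = 56
W - G - P - Q - F - R - W: 9+7+1+4+14+3 = 38
W - G - F - R - P - Q - W: 9+12+14+13+1+15 = 64
W - G - F - R - Q - P - W: 9+12+14+12+1+16 = 64
… (46 more)
W - R - G - P - Q - F - W: 3+6+7+1+4+13 = 34  ← best
The minimum is 34.
One optimal route: W → R → G → P → Q → F → W (or its reverse).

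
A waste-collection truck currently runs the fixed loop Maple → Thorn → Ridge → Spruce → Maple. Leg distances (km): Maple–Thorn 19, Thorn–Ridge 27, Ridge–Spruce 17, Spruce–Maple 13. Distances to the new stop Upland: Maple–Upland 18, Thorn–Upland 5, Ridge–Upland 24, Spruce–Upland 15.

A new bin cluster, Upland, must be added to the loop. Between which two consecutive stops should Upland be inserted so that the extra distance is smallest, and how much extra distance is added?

Minimum extra distance: 2 km, inserting Upland between Thorn and Ridge.

Insertion cost between consecutive stops i–j is d(i,Upland) + d(Upland,j) − d(i,j):
  between Maple and Thorn: 18 + 5 − 19 = 4
  between Thorn and Ridge: 5 + 24 − 27 = 2
  between Ridge and Spruce: 24 + 15 − 17 = 22
  between Spruce and Maple: 15 + 18 − 13 = 20
Cheapest insertion is between Thorn and Ridge, adding 2.
New total = 76 + 2 = 78.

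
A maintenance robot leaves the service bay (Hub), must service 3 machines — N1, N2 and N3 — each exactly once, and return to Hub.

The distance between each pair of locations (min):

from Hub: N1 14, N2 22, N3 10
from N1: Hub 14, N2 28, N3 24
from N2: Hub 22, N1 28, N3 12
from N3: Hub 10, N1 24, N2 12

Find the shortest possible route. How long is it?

Shortest round trip = 64 min.

With 3 stops there are 3!/2 = 3 distinct round trips (a route and its reverse cost the same).
Hub-N1-N2-N3-Hub: 14+28+12+10 = 64
Hub-N1-N3-N2-Hub: 14+24+12+22 = 72
Hub-N2-N1-N3-Hub: 22+28+24+10 = 84
The minimum is 64.
One optimal route: Hub → N1 → N2 → N3 → Hub (or its reverse).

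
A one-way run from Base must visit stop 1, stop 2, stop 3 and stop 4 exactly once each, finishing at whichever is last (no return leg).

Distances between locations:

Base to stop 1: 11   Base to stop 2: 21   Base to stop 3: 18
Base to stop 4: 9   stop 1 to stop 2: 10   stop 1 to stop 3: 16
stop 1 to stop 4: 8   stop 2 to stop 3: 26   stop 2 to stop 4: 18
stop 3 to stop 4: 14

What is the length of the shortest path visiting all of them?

There are 4! = 24 possible orderings.
Base - stop 1 - stop 2 - stop 3 - stop 4: 11+10+26+14 = 61
Base - stop 1 - stop 2 - stop 4 - stop 3: 11+10+18+14 = 53
Base - stop 1 - stop 3 - stop 2 - stop 4: 11+16+26+18 = 71
Base - stop 1 - stop 3 - stop 4 - stop 2: 11+16+14+18 = 59
Base - stop 1 - stop 4 - stop 2 - stop 3: 11+8+18+26 = 63
Base - stop 1 - stop 4 - stop 3 - stop 2: 11+8+14+26 = 59
Base - stop 2 - stop 1 - stop 3 - stop 4: 21+10+16+14 = 61
Base - stop 2 - stop 1 - stop 4 - stop 3: 21+10+8+14 = 53
Base - stop 2 - stop 3 - stop 1 - stop 4: 21+26+16+8 = 71
Base - stop 2 - stop 3 - stop 4 - stop 1: 21+26+14+8 = 69
Base - stop 2 - stop 4 - stop 1 - stop 3: 21+18+8+16 = 63
Base - stop 2 - stop 4 - stop 3 - stop 1: 21+18+14+16 = 69
Base - stop 3 - stop 1 - stop 2 - stop 4: 18+16+10+18 = 62
Base - stop 3 - stop 1 - stop 4 - stop 2: 18+16+8+18 = 60
… (10 more)
Base - stop 4 - stop 3 - stop 1 - stop 2: 9+14+16+10 = 49  ← best
The minimum is 49.
One shortest path: Base → stop 4 → stop 3 → stop 1 → stop 2.

Shortest open route: 49.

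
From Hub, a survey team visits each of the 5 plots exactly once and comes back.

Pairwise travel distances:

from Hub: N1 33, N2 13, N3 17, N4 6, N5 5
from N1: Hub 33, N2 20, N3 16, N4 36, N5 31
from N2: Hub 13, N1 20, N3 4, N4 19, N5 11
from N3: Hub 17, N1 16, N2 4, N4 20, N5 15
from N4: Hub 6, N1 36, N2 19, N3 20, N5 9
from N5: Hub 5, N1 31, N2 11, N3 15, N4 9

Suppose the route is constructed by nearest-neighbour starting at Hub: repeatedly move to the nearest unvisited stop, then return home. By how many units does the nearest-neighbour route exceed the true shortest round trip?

Hub: N5=5, N4=6, N2=13, N3=17, N1=33 ⇒ N5
N5: N4=9, N2=11, N3=15, N1=31 ⇒ N4
N4: N2=19, N3=20, N1=36 ⇒ N2
N2: N3=4, N1=20 ⇒ N3
N3: N1=16 ⇒ N1
NN route Hub → N5 → N4 → N2 → N3 → N1 → Hub costs 86.
Optimal: Hub → N4 → N1 → N3 → N2 → N5 → Hub costs 78 (by enumerating all 60 distinct tours).
Excess = 86 − 78 = 8.

Excess over optimum: 8.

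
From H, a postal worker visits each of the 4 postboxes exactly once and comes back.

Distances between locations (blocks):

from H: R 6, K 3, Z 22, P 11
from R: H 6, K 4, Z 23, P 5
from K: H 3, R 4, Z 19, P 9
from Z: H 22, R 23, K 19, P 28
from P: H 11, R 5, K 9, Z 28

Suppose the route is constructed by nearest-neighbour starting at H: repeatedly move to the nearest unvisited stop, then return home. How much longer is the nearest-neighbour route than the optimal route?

Excess over optimum: 1 blocks.

H: K=3, R=6, P=11, Z=22 ⇒ K
K: R=4, P=9, Z=19 ⇒ R
R: P=5, Z=23 ⇒ P
P: Z=28 ⇒ Z
NN route H → K → R → P → Z → H costs 62.
Optimal: H → R → P → K → Z → H costs 61 (by enumerating all 12 distinct tours).
Excess = 62 − 61 = 1.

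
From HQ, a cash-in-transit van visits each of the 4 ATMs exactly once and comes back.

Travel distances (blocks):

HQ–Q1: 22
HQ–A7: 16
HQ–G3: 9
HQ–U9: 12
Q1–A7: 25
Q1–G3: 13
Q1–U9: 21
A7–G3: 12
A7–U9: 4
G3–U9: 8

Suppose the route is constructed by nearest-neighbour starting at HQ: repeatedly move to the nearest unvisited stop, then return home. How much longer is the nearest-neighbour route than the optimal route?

5 blocks longer than the optimal tour.

HQ: G3=9, U9=12, A7=16, Q1=22 ⇒ G3
G3: U9=8, A7=12, Q1=13 ⇒ U9
U9: A7=4, Q1=21 ⇒ A7
A7: Q1=25 ⇒ Q1
NN route HQ → G3 → U9 → A7 → Q1 → HQ costs 68.
Optimal: HQ → Q1 → G3 → A7 → U9 → HQ costs 63 (by enumerating all 12 distinct tours).
Excess = 68 − 63 = 5.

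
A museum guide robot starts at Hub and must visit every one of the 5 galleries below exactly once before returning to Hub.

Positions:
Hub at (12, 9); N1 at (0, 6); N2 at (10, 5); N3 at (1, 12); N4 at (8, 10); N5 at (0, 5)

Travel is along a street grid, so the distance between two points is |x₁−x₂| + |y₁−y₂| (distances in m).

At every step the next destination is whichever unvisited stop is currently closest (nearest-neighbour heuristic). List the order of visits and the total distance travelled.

Hub → [N4:5 / N2:6 / N3:14 / N1:15 / N5:16] → N4 (5)
N4 → [N2:7 / N3:9 / N1:12 / N5:13] → N2 (7)
N2 → [N5:10 / N1:11 / N3:16] → N5 (10)
N5 → [N1:1 / N3:8] → N1 (1)
N1 → [N3:7] → N3 (7)
Return N3→Hub: 14.
Total = 5 + 7 + 10 + 1 + 7 + 14 = 44.

Nearest-neighbour total = 44 m; route Hub → N4 → N2 → N5 → N1 → N3 → Hub.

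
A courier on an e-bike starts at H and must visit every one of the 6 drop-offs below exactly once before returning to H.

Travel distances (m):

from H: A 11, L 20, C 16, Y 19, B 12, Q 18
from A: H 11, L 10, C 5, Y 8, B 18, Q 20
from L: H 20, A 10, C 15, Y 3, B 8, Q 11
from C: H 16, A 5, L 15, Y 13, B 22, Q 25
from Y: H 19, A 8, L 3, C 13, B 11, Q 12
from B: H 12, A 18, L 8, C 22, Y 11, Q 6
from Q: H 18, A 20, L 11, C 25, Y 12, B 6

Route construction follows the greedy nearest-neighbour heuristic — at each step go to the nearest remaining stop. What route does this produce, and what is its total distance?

Total distance 64 m via the nearest-neighbour route H → A → C → Y → L → B → Q → H.

From H: distances to unvisited — A=11, B=12, C=16, Q=18, Y=19, L=20. Nearest is A (11).
From A: distances to unvisited — C=5, Y=8, L=10, B=18, Q=20. Nearest is C (5).
From C: distances to unvisited — Y=13, L=15, B=22, Q=25. Nearest is Y (13).
From Y: distances to unvisited — L=3, B=11, Q=12. Nearest is L (3).
From L: distances to unvisited — B=8, Q=11. Nearest is B (8).
From B: distances to unvisited — Q=6. Nearest is Q (6).
Return Q→H: 18.
Total = 11 + 5 + 13 + 3 + 8 + 6 + 18 = 64.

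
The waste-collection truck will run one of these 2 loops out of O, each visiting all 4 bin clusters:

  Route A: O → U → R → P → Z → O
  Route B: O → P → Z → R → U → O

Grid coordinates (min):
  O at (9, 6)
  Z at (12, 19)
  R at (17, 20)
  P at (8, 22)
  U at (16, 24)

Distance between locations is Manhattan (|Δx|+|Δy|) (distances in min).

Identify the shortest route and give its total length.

Route A: 25 + 5 + 11 + 7 + 16 = 64
Route B: 17 + 7 + 6 + 5 + 25 = 60

60 min — Route B is the shortest.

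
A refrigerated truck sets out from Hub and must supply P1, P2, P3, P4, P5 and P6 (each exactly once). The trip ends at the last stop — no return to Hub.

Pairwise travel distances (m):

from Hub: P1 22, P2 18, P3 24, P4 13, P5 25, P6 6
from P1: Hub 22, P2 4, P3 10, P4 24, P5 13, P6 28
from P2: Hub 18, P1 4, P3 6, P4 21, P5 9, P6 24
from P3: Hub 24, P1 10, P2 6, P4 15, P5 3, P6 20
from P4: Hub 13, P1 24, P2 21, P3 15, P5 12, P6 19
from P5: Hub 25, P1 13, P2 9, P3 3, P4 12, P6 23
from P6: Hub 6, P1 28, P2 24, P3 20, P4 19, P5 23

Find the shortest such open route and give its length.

50 m — the minimum one-way total.

There are 6! = 720 possible orderings.
Hub → P1 → P2 → P3 → P4 → P5 → P6: 22+4+6+15+12+23 = 82
Hub → P1 → P2 → P3 → P4 → P6 → P5: 22+4+6+15+19+23 = 89
Hub → P1 → P2 → P3 → P5 → P4 → P6: 22+4+6+3+12+19 = 66
Hub → P1 → P2 → P3 → P5 → P6 → P4: 22+4+6+3+23+19 = 77
Hub → P1 → P2 → P3 → P6 → P4 → P5: 22+4+6+20+19+12 = 83
Hub → P1 → P2 → P3 → P6 → P5 → P4: 22+4+6+20+23+12 = 87
Hub → P1 → P2 → P4 → P3 → P5 → P6: 22+4+21+15+3+23 = 88
Hub → P1 → P2 → P4 → P3 → P6 → P5: 22+4+21+15+20+23 = 105
… (712 more)
Hub → P6 → P4 → P5 → P3 → P2 → P1: 6+19+12+3+6+4 = 50  ← best
The minimum is 50.
One shortest path: Hub → P6 → P4 → P5 → P3 → P2 → P1.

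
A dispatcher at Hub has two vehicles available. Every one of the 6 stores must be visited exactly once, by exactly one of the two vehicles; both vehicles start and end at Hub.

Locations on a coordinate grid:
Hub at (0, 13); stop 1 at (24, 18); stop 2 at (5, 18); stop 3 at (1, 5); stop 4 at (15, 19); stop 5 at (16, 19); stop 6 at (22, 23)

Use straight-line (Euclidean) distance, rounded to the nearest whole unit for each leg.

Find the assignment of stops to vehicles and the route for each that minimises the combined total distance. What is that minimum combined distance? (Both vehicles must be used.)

71 — the smallest possible combined total.

Try each way of splitting the stops between the two vehicles (each non-empty) and, for each split, find the best tour for each vehicle:
  {stop 1} + {stop 2, stop 3, stop 4, stop 5, stop 6}: 50 + 61 = 111
  {stop 2} + {stop 1, stop 3, stop 4, stop 5, stop 6}: 14 + 63 = 77
  {stop 1, stop 2} + {stop 3, stop 4, stop 5, stop 6}: 51 + 60 = 111
  {stop 3} + {stop 1, stop 2, stop 4, stop 5, stop 6}: 16 + 55 = 71
  {stop 1, stop 3} + {stop 2, stop 4, stop 5, stop 6}: 59 + 49 = 108
  {stop 2, stop 3} + {stop 1, stop 4, stop 5, stop 6}: 29 + 54 = 83
  … (31 splits in total)
Best: vehicle 1 Hub → stop 3 → Hub = 16; vehicle 2 Hub → stop 1 → stop 6 → stop 5 → stop 4 → stop 2 → Hub = 55; combined 71.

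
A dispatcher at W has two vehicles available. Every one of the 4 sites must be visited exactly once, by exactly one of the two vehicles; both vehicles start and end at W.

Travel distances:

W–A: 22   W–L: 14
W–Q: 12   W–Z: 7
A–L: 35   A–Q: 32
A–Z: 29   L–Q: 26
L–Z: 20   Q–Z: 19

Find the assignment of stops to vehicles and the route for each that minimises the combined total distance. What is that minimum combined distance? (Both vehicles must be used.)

Check every non-empty split of the stops between the two vehicles; for each half take its own optimal tour:
  {A} + {L, Q, Z}: 44 + 65 = 109
  {L} + {A, Q, Z}: 28 + 80 = 108
  {A, L} + {Q, Z}: 71 + 38 = 109
  {Q} + {A, L, Z}: 24 + 84 = 108
  {A, Q} + {L, Z}: 66 + 41 = 107
  {L, Q} + {A, Z}: 52 + 58 = 110
  … (7 splits in total)
Best: vehicle 1 W → A → Q → W = 66; vehicle 2 W → L → Z → W = 41; combined 107.

Minimum combined distance: 107.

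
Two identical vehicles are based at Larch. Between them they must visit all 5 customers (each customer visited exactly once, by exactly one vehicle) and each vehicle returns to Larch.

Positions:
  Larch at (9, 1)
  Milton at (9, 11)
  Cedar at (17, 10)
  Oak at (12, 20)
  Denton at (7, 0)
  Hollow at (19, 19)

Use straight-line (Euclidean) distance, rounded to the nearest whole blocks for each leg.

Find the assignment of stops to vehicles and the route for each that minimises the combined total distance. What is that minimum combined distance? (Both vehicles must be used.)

Check every non-empty split of the stops between the two vehicles; for each half take its own optimal tour:
  {Milton} + {Cedar, Oak, Denton, Hollow}: 20 + 51 = 71
  {Cedar} + {Milton, Oak, Denton, Hollow}: 24 + 50 = 74
  {Milton, Cedar} + {Oak, Denton, Hollow}: 30 + 50 = 80
  {Oak} + {Milton, Cedar, Denton, Hollow}: 38 + 47 = 85
  {Milton, Oak} + {Cedar, Denton, Hollow}: 38 + 45 = 83
  {Cedar, Oak} + {Milton, Denton, Hollow}: 42 + 47 = 89
  … (15 splits in total)
  {Denton} + {Milton, Cedar, Oak, Hollow}: 4 + 47 = 51  ← best
Best: vehicle 1 Larch → Denton → Larch = 4; vehicle 2 Larch → Milton → Oak → Hollow → Cedar → Larch = 47; combined 51.

51 blocks — the smallest possible combined total.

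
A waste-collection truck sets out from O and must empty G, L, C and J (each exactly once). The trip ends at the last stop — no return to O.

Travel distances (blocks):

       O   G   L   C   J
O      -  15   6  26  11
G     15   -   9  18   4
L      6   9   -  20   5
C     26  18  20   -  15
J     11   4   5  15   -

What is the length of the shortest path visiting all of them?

Minimum one-way distance = 33 blocks.

There are 4! = 24 possible orderings.
O → G → L → C → J: 15+9+20+15 = 59
O → G → L → J → C: 15+9+5+15 = 44
O → G → C → L → J: 15+18+20+5 = 58
O → G → C → J → L: 15+18+15+5 = 53
O → G → J → L → C: 15+4+5+20 = 44
O → G → J → C → L: 15+4+15+20 = 54
O → L → G → C → J: 6+9+18+15 = 48
O → L → G → J → C: 6+9+4+15 = 34
O → L → C → G → J: 6+20+18+4 = 48
O → L → C → J → G: 6+20+15+4 = 45
O → L → J → G → C: 6+5+4+18 = 33
O → L → J → C → G: 6+5+15+18 = 44
O → C → G → L → J: 26+18+9+5 = 58
O → C → G → J → L: 26+18+4+5 = 53
… (10 more)
The minimum is 33.
One shortest path: O → L → J → G → C.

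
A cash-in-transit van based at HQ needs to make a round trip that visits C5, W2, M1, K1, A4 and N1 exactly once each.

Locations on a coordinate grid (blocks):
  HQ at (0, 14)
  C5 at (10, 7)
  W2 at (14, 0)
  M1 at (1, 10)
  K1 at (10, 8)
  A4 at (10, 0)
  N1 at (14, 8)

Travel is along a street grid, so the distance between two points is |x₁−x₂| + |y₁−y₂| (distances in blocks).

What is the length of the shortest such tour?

With 6 stops there are 6!/2 = 360 distinct round trips (a route and its reverse cost the same).
HQ - C5 - W2 - M1 - K1 - A4 - N1 - HQ: 17+11+23+11+8+12+20 = 102
HQ - C5 - W2 - M1 - K1 - N1 - A4 - HQ: 17+11+23+11+4+12+24 = 102
HQ - C5 - W2 - M1 - A4 - K1 - N1 - HQ: 17+11+23+19+8+4+20 = 102
HQ - C5 - W2 - M1 - A4 - N1 - K1 - HQ: 17+11+23+19+12+4+16 = 102
HQ - C5 - W2 - M1 - N1 - K1 - A4 - HQ: 17+11+23+15+4+8+24 = 102
HQ - C5 - W2 - M1 - N1 - A4 - K1 - HQ: 17+11+23+15+12+8+16 = 102
HQ - C5 - W2 - K1 - M1 - A4 - N1 - HQ: 17+11+12+11+19+12+20 = 102
HQ - C5 - W2 - K1 - M1 - N1 - A4 - HQ: 17+11+12+11+15+12+24 = 102
… (352 more)
HQ - C5 - A4 - W2 - N1 - K1 - M1 - HQ: 17+7+4+8+4+11+5 = 56  ← best
The minimum is 56.
One optimal route: HQ → C5 → A4 → W2 → N1 → K1 → M1 → HQ (or its reverse).

56 blocks — the shortest possible round trip.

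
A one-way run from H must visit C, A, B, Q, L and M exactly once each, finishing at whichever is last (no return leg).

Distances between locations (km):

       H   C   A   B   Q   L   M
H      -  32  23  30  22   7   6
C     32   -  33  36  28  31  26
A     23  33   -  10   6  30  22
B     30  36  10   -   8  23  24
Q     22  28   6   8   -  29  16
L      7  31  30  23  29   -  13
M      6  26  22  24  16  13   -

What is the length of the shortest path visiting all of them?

There are 6! = 720 possible orderings.
H - C - A - B - Q - L - M: 32+33+10+8+29+13 = 125
H - C - A - B - Q - M - L: 32+33+10+8+16+13 = 112
H - C - A - B - L - Q - M: 32+33+10+23+29+16 = 143
H - C - A - B - L - M - Q: 32+33+10+23+13+16 = 127
H - C - A - B - M - Q - L: 32+33+10+24+16+29 = 144
H - C - A - B - M - L - Q: 32+33+10+24+13+29 = 141
H - C - A - Q - B - L - M: 32+33+6+8+23+13 = 115
H - C - A - Q - B - M - L: 32+33+6+8+24+13 = 116
… (712 more)
H - M - L - B - A - Q - C: 6+13+23+10+6+28 = 86  ← best
The minimum is 86.
One shortest path: H → M → L → B → A → Q → C.

Shortest open route: 86 km.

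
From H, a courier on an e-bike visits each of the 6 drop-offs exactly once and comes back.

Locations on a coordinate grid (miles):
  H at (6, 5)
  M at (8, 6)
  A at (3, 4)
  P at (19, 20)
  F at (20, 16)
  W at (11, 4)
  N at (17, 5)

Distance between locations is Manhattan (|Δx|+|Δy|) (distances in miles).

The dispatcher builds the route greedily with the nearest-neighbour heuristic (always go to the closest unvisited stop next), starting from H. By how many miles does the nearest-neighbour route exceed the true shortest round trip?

4 miles longer than the optimal tour.

From H: M=3, A=4, W=6, N=11, F=25, P=28 → choose M (3).
From M: W=5, A=7, N=10, F=22, P=25 → choose W (5).
From W: N=7, A=8, F=21, P=24 → choose N (7).
From N: F=14, A=15, P=17 → choose F (14).
From F: P=5, A=29 → choose P (5).
From P: A=32 → choose A (32).
NN route H → M → W → N → F → P → A → H costs 70.
Optimal: H → M → P → F → N → W → A → H costs 66 (by enumerating all 360 distinct tours).
Excess = 70 − 66 = 4.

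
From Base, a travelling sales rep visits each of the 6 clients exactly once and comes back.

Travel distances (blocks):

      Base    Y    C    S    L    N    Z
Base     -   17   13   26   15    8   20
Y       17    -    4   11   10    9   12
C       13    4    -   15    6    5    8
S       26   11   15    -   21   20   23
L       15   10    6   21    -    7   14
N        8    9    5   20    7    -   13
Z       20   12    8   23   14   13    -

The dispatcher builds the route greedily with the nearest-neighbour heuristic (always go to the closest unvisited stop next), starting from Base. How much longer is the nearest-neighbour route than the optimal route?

Excess over optimum: 12 blocks.

Base: N=8, C=13, L=15, Y=17, Z=20, S=26 ⇒ N
N: C=5, L=7, Y=9, Z=13, S=20 ⇒ C
C: Y=4, L=6, Z=8, S=15 ⇒ Y
Y: L=10, S=11, Z=12 ⇒ L
L: Z=14, S=21 ⇒ Z
Z: S=23 ⇒ S
NN route Base → N → C → Y → L → Z → S → Base costs 90.
Optimal: Base → S → Y → C → Z → L → N → Base costs 78 (by enumerating all 360 distinct tours).
Excess = 90 − 78 = 12.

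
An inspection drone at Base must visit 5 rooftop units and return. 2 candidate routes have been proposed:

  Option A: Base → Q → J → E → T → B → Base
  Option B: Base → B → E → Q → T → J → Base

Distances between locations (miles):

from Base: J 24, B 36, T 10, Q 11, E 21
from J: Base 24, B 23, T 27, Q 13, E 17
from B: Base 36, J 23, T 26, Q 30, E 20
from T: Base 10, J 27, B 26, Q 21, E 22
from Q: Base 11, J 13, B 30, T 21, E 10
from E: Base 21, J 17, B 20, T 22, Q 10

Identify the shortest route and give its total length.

Option A: 11 + 13 + 17 + 22 + 26 + 36 = 125
Option B: 36 + 20 + 10 + 21 + 27 + 24 = 138

125 miles — Option A is the shortest.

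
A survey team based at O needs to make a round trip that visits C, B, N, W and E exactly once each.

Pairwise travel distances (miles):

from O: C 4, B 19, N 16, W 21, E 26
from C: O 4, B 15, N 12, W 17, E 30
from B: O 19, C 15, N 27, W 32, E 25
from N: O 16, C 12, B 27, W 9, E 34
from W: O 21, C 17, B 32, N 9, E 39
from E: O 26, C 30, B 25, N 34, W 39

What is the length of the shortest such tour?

O → C → B → N → W → E → O: 4+15+27+9+39+26 = 120
O → C → B → N → E → W → O: 4+15+27+34+39+21 = 140
O → C → B → W → N → E → O: 4+15+32+9+34+26 = 120
O → C → B → W → E → N → O: 4+15+32+39+34+16 = 140
O → C → B → E → N → W → O: 4+15+25+34+9+21 = 108
O → C → B → E → W → N → O: 4+15+25+39+9+16 = 108
O → C → N → B → W → E → O: 4+12+27+32+39+26 = 140
O → C → N → B → E → W → O: 4+12+27+25+39+21 = 128
O → C → N → W → B → E → O: 4+12+9+32+25+26 = 108
O → C → N → W → E → B → O: 4+12+9+39+25+19 = 108
O → C → N → E → B → W → O: 4+12+34+25+32+21 = 128
O → C → N → E → W → B → O: 4+12+34+39+32+19 = 140
O → C → W → B → N → E → O: 4+17+32+27+34+26 = 140
O → C → W → B → E → N → O: 4+17+32+25+34+16 = 128
… (46 more)
The minimum is 108.
One optimal route: O → C → B → E → N → W → O (or its reverse).

Shortest round trip = 108 miles.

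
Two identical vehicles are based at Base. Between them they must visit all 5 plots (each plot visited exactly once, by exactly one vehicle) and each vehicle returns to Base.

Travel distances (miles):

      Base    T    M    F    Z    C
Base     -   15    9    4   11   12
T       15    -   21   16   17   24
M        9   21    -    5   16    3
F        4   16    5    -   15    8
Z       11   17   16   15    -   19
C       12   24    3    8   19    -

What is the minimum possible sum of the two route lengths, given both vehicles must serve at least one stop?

There are 2^4 − 1 = 15 ways to divide the 5 stops into two non-empty groups. For each, the best each vehicle can do is its own shortest tour through its group:
  {T} + {M, F, Z, C}: 30 + 42 = 72
  {M} + {T, F, Z, C}: 18 + 63 = 81
  {T, M} + {F, Z, C}: 45 + 42 = 87
  {F} + {T, M, Z, C}: 8 + 63 = 71
  {T, F} + {M, Z, C}: 35 + 42 = 77
  {M, F} + {T, Z, C}: 18 + 63 = 81
  … (15 splits in total)
  {T, Z} + {M, F, C}: 43 + 24 = 67  ← best
Best: vehicle 1 Base → T → Z → Base = 43; vehicle 2 Base → M → C → F → Base = 24; combined 67.

67 miles — the smallest possible combined total.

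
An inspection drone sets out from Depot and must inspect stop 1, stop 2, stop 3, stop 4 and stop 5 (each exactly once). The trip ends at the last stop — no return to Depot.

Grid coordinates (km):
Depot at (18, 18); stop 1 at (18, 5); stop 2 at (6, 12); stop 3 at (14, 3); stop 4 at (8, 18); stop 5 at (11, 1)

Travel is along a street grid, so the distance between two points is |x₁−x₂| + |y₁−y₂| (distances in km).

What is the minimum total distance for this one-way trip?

There are 5! = 120 possible orderings.
Depot - stop 1 - stop 2 - stop 3 - stop 4 - stop 5: 13+19+17+21+20 = 90
Depot - stop 1 - stop 2 - stop 3 - stop 5 - stop 4: 13+19+17+5+20 = 74
Depot - stop 1 - stop 2 - stop 4 - stop 3 - stop 5: 13+19+8+21+5 = 66
Depot - stop 1 - stop 2 - stop 4 - stop 5 - stop 3: 13+19+8+20+5 = 65
Depot - stop 1 - stop 2 - stop 5 - stop 3 - stop 4: 13+19+16+5+21 = 74
Depot - stop 1 - stop 2 - stop 5 - stop 4 - stop 3: 13+19+16+20+21 = 89
Depot - stop 1 - stop 3 - stop 2 - stop 4 - stop 5: 13+6+17+8+20 = 64
Depot - stop 1 - stop 3 - stop 2 - stop 5 - stop 4: 13+6+17+16+20 = 72
Depot - stop 1 - stop 3 - stop 4 - stop 2 - stop 5: 13+6+21+8+16 = 64
Depot - stop 1 - stop 3 - stop 4 - stop 5 - stop 2: 13+6+21+20+16 = 76
Depot - stop 1 - stop 3 - stop 5 - stop 2 - stop 4: 13+6+5+16+8 = 48
Depot - stop 1 - stop 3 - stop 5 - stop 4 - stop 2: 13+6+5+20+8 = 52
Depot - stop 1 - stop 4 - stop 2 - stop 3 - stop 5: 13+23+8+17+5 = 66
Depot - stop 1 - stop 4 - stop 2 - stop 5 - stop 3: 13+23+8+16+5 = 65
… (106 more)
Depot - stop 4 - stop 2 - stop 5 - stop 3 - stop 1: 10+8+16+5+6 = 45  ← best
The minimum is 45.
One shortest path: Depot → stop 4 → stop 2 → stop 5 → stop 3 → stop 1.

Shortest open route: 45 km.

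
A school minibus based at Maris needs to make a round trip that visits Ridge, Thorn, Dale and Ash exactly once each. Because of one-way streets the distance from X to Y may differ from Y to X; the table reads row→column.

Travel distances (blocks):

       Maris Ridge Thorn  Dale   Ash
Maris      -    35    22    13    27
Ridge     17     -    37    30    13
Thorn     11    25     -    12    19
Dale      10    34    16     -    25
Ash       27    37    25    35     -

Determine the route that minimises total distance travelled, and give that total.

Minimum total distance: 94 blocks.

Maris → Ridge → Thorn → Dale → Ash → Maris: 35+37+12+25+27 = 136
Maris → Ridge → Thorn → Ash → Dale → Maris: 35+37+19+35+10 = 136
Maris → Ridge → Dale → Thorn → Ash → Maris: 35+30+16+19+27 = 127
Maris → Ridge → Dale → Ash → Thorn → Maris: 35+30+25+25+11 = 126
Maris → Ridge → Ash → Thorn → Dale → Maris: 35+13+25+12+10 = 95
Maris → Ridge → Ash → Dale → Thorn → Maris: 35+13+35+16+11 = 110
Maris → Thorn → Ridge → Dale → Ash → Maris: 22+25+30+25+27 = 129
Maris → Thorn → Ridge → Ash → Dale → Maris: 22+25+13+35+10 = 105
Maris → Thorn → Dale → Ridge → Ash → Maris: 22+12+34+13+27 = 108
Maris → Thorn → Dale → Ash → Ridge → Maris: 22+12+25+37+17 = 113
Maris → Thorn → Ash → Ridge → Dale → Maris: 22+19+37+30+10 = 118
Maris → Thorn → Ash → Dale → Ridge → Maris: 22+19+35+34+17 = 127
Maris → Dale → Ridge → Thorn → Ash → Maris: 13+34+37+19+27 = 130
Maris → Dale → Ridge → Ash → Thorn → Maris: 13+34+13+25+11 = 96
… (10 more)
Maris → Dale → Thorn → Ridge → Ash → Maris: 13+16+25+13+27 = 94  ← best
The minimum is 94.
One optimal route: Maris → Dale → Thorn → Ridge → Ash → Maris.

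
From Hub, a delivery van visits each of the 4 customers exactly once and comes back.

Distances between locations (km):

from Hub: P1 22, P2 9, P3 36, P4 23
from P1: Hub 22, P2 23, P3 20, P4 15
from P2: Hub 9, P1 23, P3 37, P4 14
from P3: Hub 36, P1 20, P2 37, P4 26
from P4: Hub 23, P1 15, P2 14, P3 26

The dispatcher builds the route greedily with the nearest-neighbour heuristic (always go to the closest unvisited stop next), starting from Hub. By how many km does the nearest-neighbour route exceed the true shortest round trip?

Hub: P2=9, P1=22, P4=23, P3=36 ⇒ P2
P2: P4=14, P1=23, P3=37 ⇒ P4
P4: P1=15, P3=26 ⇒ P1
P1: P3=20 ⇒ P3
NN route Hub → P2 → P4 → P1 → P3 → Hub costs 94.
Optimal: Hub → P1 → P3 → P4 → P2 → Hub costs 91 (by enumerating all 12 distinct tours).
Excess = 94 − 91 = 3.

The nearest-neighbour route is 3 km longer than optimal.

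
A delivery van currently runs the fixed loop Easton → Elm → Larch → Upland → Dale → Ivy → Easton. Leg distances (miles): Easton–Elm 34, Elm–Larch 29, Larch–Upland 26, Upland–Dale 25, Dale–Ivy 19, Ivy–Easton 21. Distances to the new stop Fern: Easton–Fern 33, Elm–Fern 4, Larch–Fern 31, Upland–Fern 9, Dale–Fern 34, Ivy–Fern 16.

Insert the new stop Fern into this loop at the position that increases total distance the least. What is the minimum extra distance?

Adding 3 miles by placing Fern on the Easton–Elm leg.

Insertion cost between consecutive stops i–j is d(i,Fern) + d(Fern,j) − d(i,j):
  between Easton and Elm: 33 + 4 − 34 = 3
  between Elm and Larch: 4 + 31 − 29 = 6
  between Larch and Upland: 31 + 9 − 26 = 14
  between Upland and Dale: 9 + 34 − 25 = 18
  between Dale and Ivy: 34 + 16 − 19 = 31
  between Ivy and Easton: 16 + 33 − 21 = 28
Cheapest insertion is between Easton and Elm, adding 3.
New total = 154 + 3 = 157.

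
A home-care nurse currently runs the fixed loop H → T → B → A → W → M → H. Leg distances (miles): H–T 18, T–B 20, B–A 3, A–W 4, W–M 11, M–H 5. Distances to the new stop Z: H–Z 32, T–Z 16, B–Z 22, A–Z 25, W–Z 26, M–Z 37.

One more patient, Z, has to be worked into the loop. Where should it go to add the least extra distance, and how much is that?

Insertion cost between consecutive stops i–j is d(i,Z) + d(Z,j) − d(i,j):
  between H and T: 32 + 16 − 18 = 30
  between T and B: 16 + 22 − 20 = 18
  between B and A: 22 + 25 − 3 = 44
  between A and W: 25 + 26 − 4 = 47
  between W and M: 26 + 37 − 11 = 52
  between M and H: 37 + 32 − 5 = 64
Cheapest insertion is between T and B, adding 18.
New total = 61 + 18 = 79.

+18 miles — insert Z between T and B.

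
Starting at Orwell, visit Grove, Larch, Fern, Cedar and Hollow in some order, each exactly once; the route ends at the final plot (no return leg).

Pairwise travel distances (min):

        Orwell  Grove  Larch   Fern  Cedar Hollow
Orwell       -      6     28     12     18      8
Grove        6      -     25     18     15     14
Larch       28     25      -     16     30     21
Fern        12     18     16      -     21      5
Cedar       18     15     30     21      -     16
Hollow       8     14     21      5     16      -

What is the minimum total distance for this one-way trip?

Minimum one-way distance = 58 min.

There are 5! = 120 possible orderings.
Orwell - Grove - Larch - Fern - Cedar - Hollow: 6+25+16+21+16 = 84
Orwell - Grove - Larch - Fern - Hollow - Cedar: 6+25+16+5+16 = 68
Orwell - Grove - Larch - Cedar - Fern - Hollow: 6+25+30+21+5 = 87
Orwell - Grove - Larch - Cedar - Hollow - Fern: 6+25+30+16+5 = 82
Orwell - Grove - Larch - Hollow - Fern - Cedar: 6+25+21+5+21 = 78
Orwell - Grove - Larch - Hollow - Cedar - Fern: 6+25+21+16+21 = 89
Orwell - Grove - Fern - Larch - Cedar - Hollow: 6+18+16+30+16 = 86
Orwell - Grove - Fern - Larch - Hollow - Cedar: 6+18+16+21+16 = 77
Orwell - Grove - Fern - Cedar - Larch - Hollow: 6+18+21+30+21 = 96
Orwell - Grove - Fern - Cedar - Hollow - Larch: 6+18+21+16+21 = 82
Orwell - Grove - Fern - Hollow - Larch - Cedar: 6+18+5+21+30 = 80
Orwell - Grove - Fern - Hollow - Cedar - Larch: 6+18+5+16+30 = 75
Orwell - Grove - Cedar - Larch - Fern - Hollow: 6+15+30+16+5 = 72
Orwell - Grove - Cedar - Larch - Hollow - Fern: 6+15+30+21+5 = 77
… (106 more)
Orwell - Grove - Cedar - Hollow - Fern - Larch: 6+15+16+5+16 = 58  ← best
The minimum is 58.
One shortest path: Orwell → Grove → Cedar → Hollow → Fern → Larch.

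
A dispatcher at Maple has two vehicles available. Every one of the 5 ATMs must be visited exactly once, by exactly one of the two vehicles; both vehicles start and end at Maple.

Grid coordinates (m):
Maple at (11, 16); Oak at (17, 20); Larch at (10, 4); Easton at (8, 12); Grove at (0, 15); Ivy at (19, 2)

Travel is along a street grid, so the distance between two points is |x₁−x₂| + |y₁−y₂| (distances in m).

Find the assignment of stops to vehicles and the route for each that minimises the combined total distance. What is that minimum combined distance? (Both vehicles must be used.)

Try each way of splitting the stops between the two vehicles (each non-empty) and, for each split, find the best tour for each vehicle:
  {Oak} + {Larch, Easton, Grove, Ivy}: 20 + 66 = 86
  {Larch} + {Oak, Easton, Grove, Ivy}: 26 + 74 = 100
  {Oak, Larch} + {Easton, Grove, Ivy}: 46 + 66 = 112
  {Easton} + {Oak, Larch, Grove, Ivy}: 14 + 74 = 88
  {Oak, Easton} + {Larch, Grove, Ivy}: 34 + 66 = 100
  {Larch, Easton} + {Oak, Grove, Ivy}: 30 + 74 = 104
  … (15 splits in total)
  {Grove} + {Oak, Larch, Easton, Ivy}: 24 + 58 = 82  ← best
Best: vehicle 1 Maple → Grove → Maple = 24; vehicle 2 Maple → Oak → Ivy → Larch → Easton → Maple = 58; combined 82.

Minimum combined distance: 82 m.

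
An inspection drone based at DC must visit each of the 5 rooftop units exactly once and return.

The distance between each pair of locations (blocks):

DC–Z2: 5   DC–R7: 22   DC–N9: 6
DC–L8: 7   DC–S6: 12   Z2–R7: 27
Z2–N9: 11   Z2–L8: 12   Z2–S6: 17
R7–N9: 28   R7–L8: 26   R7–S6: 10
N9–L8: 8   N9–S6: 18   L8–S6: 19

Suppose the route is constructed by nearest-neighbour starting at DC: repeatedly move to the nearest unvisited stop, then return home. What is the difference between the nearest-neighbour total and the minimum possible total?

3 blocks longer than the optimal tour.

DC: Z2=5, N9=6, L8=7, S6=12, R7=22 ⇒ Z2
Z2: N9=11, L8=12, S6=17, R7=27 ⇒ N9
N9: L8=8, S6=18, R7=28 ⇒ L8
L8: S6=19, R7=26 ⇒ S6
S6: R7=10 ⇒ R7
NN route DC → Z2 → N9 → L8 → S6 → R7 → DC costs 75.
Optimal: DC → Z2 → N9 → L8 → R7 → S6 → DC costs 72 (by enumerating all 60 distinct tours).
Excess = 75 − 72 = 3.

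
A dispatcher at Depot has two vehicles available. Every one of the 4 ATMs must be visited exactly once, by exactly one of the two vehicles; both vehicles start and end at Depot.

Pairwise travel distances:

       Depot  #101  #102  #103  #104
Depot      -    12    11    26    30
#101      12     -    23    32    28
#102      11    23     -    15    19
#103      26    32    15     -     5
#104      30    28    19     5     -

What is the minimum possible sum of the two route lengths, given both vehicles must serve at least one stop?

Try each way of splitting the stops between the two vehicles (each non-empty) and, for each split, find the best tour for each vehicle:
  {#101} + {#102, #103, #104}: 24 + 61 = 85
  {#102} + {#101, #103, #104}: 22 + 71 = 93
  {#101, #102} + {#103, #104}: 46 + 61 = 107
  {#103} + {#101, #102, #104}: 52 + 70 = 122
  {#101, #103} + {#102, #104}: 70 + 60 = 130
  {#102, #103} + {#101, #104}: 52 + 70 = 122
  … (7 splits in total)
Best: vehicle 1 Depot → #101 → Depot = 24; vehicle 2 Depot → #102 → #103 → #104 → Depot = 61; combined 85.

85 — the smallest possible combined total.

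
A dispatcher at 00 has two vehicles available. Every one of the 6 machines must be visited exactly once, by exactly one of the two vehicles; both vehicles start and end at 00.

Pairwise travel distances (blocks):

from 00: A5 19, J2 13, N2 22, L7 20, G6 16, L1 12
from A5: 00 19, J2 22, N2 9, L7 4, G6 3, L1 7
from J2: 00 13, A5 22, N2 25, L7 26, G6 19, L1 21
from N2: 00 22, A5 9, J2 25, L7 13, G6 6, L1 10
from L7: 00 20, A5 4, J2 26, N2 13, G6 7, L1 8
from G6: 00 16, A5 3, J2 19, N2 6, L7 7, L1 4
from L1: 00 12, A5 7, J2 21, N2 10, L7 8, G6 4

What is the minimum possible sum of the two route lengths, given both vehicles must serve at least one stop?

Check every non-empty split of the stops between the two vehicles; for each half take its own optimal tour:
  {A5} + {J2, N2, L7, G6, L1}: 38 + 71 = 109
  {J2} + {A5, N2, L7, G6, L1}: 26 + 55 = 81
  {A5, J2} + {N2, L7, G6, L1}: 54 + 55 = 109
  {N2} + {A5, J2, L7, G6, L1}: 44 + 59 = 103
  {A5, N2} + {J2, L7, G6, L1}: 50 + 59 = 109
  {J2, N2} + {A5, L7, G6, L1}: 60 + 43 = 103
  … (31 splits in total)
Best: vehicle 1 00 → J2 → 00 = 26; vehicle 2 00 → N2 → G6 → A5 → L7 → L1 → 00 = 55; combined 81.

81 blocks — the smallest possible combined total.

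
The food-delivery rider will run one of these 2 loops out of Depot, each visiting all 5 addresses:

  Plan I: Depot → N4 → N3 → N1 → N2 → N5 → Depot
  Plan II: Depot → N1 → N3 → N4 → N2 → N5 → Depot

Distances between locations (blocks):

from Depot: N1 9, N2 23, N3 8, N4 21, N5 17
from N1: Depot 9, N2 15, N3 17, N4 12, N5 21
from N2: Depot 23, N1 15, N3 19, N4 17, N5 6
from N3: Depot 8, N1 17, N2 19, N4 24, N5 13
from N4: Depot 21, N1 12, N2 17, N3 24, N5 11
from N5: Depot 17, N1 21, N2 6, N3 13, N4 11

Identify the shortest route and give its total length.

90 blocks — Plan II is the shortest.

Plan I: 21 + 24 + 17 + 15 + 6 + 17 = 100
Plan II: 9 + 17 + 24 + 17 + 6 + 17 = 90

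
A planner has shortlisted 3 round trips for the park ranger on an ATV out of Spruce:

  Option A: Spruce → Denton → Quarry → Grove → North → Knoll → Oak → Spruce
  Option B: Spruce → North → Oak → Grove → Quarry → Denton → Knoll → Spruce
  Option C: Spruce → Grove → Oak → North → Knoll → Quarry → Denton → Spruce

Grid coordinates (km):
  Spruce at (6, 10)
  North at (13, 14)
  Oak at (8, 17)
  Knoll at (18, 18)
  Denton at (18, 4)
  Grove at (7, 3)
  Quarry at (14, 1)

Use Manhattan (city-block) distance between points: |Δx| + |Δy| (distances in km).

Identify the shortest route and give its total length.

Option A: 18 + 7 + 9 + 17 + 9 + 11 + 9 = 80
Option B: 11 + 8 + 15 + 9 + 7 + 14 + 20 = 84
Option C: 8 + 15 + 8 + 9 + 21 + 7 + 18 = 86

Shortest is Option A, total 80 km.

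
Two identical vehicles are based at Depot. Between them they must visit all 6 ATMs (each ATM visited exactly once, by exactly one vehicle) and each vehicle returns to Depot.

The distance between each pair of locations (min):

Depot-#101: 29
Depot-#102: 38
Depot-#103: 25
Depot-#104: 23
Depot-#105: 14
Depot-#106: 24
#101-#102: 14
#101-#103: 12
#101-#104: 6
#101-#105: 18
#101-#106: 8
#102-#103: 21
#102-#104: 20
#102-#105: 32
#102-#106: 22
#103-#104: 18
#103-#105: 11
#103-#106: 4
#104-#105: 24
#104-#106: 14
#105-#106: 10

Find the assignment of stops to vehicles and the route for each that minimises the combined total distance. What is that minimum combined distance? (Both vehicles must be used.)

Minimum combined distance: 120 min.

Try each way of splitting the stops between the two vehicles (each non-empty) and, for each split, find the best tour for each vehicle:
  {#101} + {#102, #103, #104, #105, #106}: 58 + 92 = 150
  {#102} + {#101, #103, #104, #105, #106}: 76 + 66 = 142
  {#101, #102} + {#103, #104, #105, #106}: 81 + 66 = 147
  {#103} + {#101, #102, #104, #105, #106}: 50 + 89 = 139
  {#101, #103} + {#102, #104, #105, #106}: 66 + 89 = 155
  {#102, #103} + {#101, #104, #105, #106}: 84 + 61 = 145
  … (31 splits in total)
  {#105} + {#101, #102, #103, #104, #106}: 28 + 92 = 120  ← best
Best: vehicle 1 Depot → #105 → Depot = 28; vehicle 2 Depot → #104 → #101 → #102 → #103 → #106 → Depot = 92; combined 120.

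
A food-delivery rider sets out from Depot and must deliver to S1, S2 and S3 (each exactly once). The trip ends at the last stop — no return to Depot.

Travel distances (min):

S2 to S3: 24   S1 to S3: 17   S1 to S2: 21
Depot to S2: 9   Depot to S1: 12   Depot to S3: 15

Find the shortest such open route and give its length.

Shortest open route: 47 min.

There are 3! = 6 possible orderings.
Depot→S1→S2→S3: 12+21+24 = 57
Depot→S1→S3→S2: 12+17+24 = 53
Depot→S2→S1→S3: 9+21+17 = 47
Depot→S2→S3→S1: 9+24+17 = 50
Depot→S3→S1→S2: 15+17+21 = 53
Depot→S3→S2→S1: 15+24+21 = 60
The minimum is 47.
One shortest path: Depot → S2 → S1 → S3.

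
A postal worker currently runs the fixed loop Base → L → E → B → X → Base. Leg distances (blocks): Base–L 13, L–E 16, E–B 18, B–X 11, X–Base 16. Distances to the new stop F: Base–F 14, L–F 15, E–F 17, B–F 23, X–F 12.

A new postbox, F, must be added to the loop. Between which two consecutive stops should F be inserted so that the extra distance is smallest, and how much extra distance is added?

Insertion cost between consecutive stops i–j is d(i,F) + d(F,j) − d(i,j):
  between Base and L: 14 + 15 − 13 = 16
  between L and E: 15 + 17 − 16 = 16
  between E and B: 17 + 23 − 18 = 22
  between B and X: 23 + 12 − 11 = 24
  between X and Base: 12 + 14 − 16 = 10
Cheapest insertion is between X and Base, adding 10.
New total = 74 + 10 = 84.

Adding 10 blocks by placing F on the X–Base leg.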